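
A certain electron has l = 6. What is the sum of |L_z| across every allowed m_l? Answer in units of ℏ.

m_l runs from −6 to 6, i.e. {-6, -5, -4, -3, -2, -1, 0, 1, 2, 3, 4, 5, 6}.
Σ|m_l| = 2(1+2+…+6) = 42.

Σ|L_z| = 42 ℏ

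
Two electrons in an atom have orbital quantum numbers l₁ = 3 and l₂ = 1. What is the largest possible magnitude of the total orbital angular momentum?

|L_tot|_max = 2√5 ℏ ≈ 4.472ℏ

Angular momentum addition gives L = |l₁ − l₂|, …, l₁ + l₂.
Allowed values: L = 2, 3, 4.
The largest magnitude corresponds to L = 4: |L_tot| = ℏ√(4·5) = 2√5 ℏ.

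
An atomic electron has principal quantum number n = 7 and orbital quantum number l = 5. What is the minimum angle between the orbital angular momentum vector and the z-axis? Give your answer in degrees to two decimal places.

θ_min ≈ 24.09°

|L| = ℏ√(l(l+1)) = √30 ℏ.
The smallest angle corresponds to the largest L_z, i.e. m_l = l = 5, giving L_z = 5ℏ.
cos θ_min = 5/√30, so θ_min ≈ 24.09°.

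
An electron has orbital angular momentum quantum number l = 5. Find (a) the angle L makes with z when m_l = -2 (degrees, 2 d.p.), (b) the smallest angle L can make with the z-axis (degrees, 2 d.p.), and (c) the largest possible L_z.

θ(m_l=-2) ≈ 111.42°; θ_min ≈ 24.09°; L_z,max = 5ℏ

For m_l = -2: cos θ = -2/√30, θ ≈ 111.42°.
cos θ_min = 5/√30, so θ_min ≈ 24.09°.
L_z,max = lℏ = 5ℏ.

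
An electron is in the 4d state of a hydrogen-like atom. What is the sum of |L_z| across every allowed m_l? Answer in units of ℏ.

4d means n = 4, l = 2.
m_l ∈ {-2, -1, 0, 1, 2}.
Σ|m_l| = 2(1+2+…+2) = 6.

Σ|L_z| = 6 ℏ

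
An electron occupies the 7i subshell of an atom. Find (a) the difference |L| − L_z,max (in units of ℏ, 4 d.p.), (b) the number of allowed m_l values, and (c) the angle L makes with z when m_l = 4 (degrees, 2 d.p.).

The 7i subshell has l = 6.
|L| − L_z,max = (√42 − 6)ℏ ≈ 0.4807ℏ.
There are 2l+1 = 13 values of m_l.
For m_l = 4: cos θ = 4/√42, θ ≈ 51.89°.

|L|−L_z,max ≈ 0.4807ℏ; 13 values; θ(m_l=4) ≈ 51.89°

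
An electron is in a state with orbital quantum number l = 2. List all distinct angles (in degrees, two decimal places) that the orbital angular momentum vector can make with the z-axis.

θ ∈ {35.26°, 65.91°, 90.00°, 114.09°, 144.74°}

|L| = √(l(l+1)) ℏ = √6 ℏ.
cos θ = m_l/√6 for each m_l ∈ {-2, -1, 0, 1, 2}.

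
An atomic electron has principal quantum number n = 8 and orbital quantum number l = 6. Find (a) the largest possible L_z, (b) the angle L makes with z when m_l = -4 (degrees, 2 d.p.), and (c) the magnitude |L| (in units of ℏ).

L_z,max = lℏ = 6ℏ.
For m_l = -4: cos θ = -4/√42, θ ≈ 128.11°.
|L| = ℏ√(6·7) = √42 ℏ ≈ 6.481ℏ.

L_z,max = 6ℏ; θ(m_l=-4) ≈ 128.11°; |L| = √42 ℏ ≈ 6.481ℏ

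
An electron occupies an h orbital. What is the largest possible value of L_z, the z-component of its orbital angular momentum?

L_z,max = 5ℏ

For an h orbital, l = 5.
L_z = m_l ℏ with m_l ∈ {−5, …, 5}; the maximum is m_l = 5.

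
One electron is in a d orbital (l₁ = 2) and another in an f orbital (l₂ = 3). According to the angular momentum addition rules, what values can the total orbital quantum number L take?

L = 1, 2, 3, 4, 5

L runs from |2 − 3| = 1 to 2 + 3 = 5.
So L can be 1, 2, 3, 4, 5.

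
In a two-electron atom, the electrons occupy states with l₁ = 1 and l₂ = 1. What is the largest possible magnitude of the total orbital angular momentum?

Angular momentum addition gives L = |l₁ − l₂|, …, l₁ + l₂.
So L can be 0, 1, 2.
The largest magnitude corresponds to L = 2: |L_tot| = ℏ√(2·3) = √6 ℏ.

|L_tot|_max = √6 ℏ ≈ 2.449ℏ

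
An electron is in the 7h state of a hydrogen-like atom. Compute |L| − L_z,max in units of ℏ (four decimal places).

For 7h, l = 5.
|L| = √30 ℏ ≈ 5.4772ℏ, while L_z,max = lℏ = 5ℏ.
The difference is (√30 − 5)ℏ ≈ 0.4772ℏ.

|L| − L_z,max ≈ 0.4772ℏ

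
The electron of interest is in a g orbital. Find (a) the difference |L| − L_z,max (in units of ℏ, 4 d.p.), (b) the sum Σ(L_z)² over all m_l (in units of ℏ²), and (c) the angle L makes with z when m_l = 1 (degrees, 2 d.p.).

For a g orbital, l = 4.
|L| − L_z,max = (2√5 − 4)ℏ ≈ 0.4721ℏ.
Σ m_l² = 60, so Σ(L_z)² = 60 ℏ².
For m_l = 1: cos θ = 1/√20, θ ≈ 77.08°.

|L|−L_z,max ≈ 0.4721ℏ; Σ(L_z)² = 60 ℏ²; θ(m_l=1) ≈ 77.08°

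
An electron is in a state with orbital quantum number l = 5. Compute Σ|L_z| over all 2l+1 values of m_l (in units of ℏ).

Σ|L_z| = 30 ℏ

m_l runs from −5 to 5, i.e. {-5, -4, -3, -2, -1, 0, 1, 2, 3, 4, 5}.
Σ|m_l| = l(l+1) = 30.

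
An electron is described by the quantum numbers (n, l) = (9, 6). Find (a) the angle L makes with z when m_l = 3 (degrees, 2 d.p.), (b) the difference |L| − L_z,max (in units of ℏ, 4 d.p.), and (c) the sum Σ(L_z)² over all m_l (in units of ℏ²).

For m_l = 3: cos θ = 3/√42, θ ≈ 62.42°.
|L| − L_z,max = (√42 − 6)ℏ ≈ 0.4807ℏ.
Σ m_l² = 182, so Σ(L_z)² = 182 ℏ².

θ(m_l=3) ≈ 62.42°; |L|−L_z,max ≈ 0.4807ℏ; Σ(L_z)² = 182 ℏ²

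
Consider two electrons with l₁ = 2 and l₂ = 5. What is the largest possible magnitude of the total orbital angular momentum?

Angular momentum addition gives L = |l₁ − l₂|, …, l₁ + l₂.
Allowed values: L = 3, 4, 5, 6, 7.
The largest magnitude corresponds to L = 7: |L_tot| = ℏ√(7·8) = 2√14 ℏ.

|L_tot|_max = 2√14 ℏ ≈ 7.483ℏ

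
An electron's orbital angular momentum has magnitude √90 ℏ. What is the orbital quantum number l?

l = 9

|L| = ℏ√(l(l+1)), so l(l+1) = 90.
Solving: l = 9.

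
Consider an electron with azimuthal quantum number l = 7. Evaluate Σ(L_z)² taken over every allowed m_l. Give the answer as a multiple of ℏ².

Σ(L_z)² = 280 ℏ²

The allowed m_l values are -7, -6, -5, -4, -3, -2, -1, 0, 1, 2, 3, 4, 5, 6, 7.
Summing m² from −7 to 7: Σ m_l² = 280.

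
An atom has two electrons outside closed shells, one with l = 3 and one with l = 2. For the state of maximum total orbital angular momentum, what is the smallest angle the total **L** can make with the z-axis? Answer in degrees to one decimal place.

θ_min ≈ 24.1°

The total orbital quantum number L ranges from |l₁ − l₂| to l₁ + l₂ in integer steps.
L ∈ {1, 2, 3, 4, 5}.
The maximum is L = 5, with |L_tot| = ℏ√(5·6) = √30 ℏ.
The minimum angle with z is arccos(5/√30) ≈ 24.1°.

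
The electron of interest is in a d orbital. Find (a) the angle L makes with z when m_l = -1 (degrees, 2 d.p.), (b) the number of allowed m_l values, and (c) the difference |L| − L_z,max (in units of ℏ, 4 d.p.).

θ(m_l=-1) ≈ 114.09°; 5 values; |L|−L_z,max ≈ 0.4495ℏ

For a d orbital, l = 2.
For m_l = -1: cos θ = -1/√6, θ ≈ 114.09°.
There are 2l+1 = 5 values of m_l.
|L| − L_z,max = (√6 − 2)ℏ ≈ 0.4495ℏ.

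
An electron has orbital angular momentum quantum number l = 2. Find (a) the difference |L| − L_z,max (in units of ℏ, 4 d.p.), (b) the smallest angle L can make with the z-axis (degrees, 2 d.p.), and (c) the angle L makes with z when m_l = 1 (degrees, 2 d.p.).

|L|−L_z,max ≈ 0.4495ℏ; θ_min ≈ 35.26°; θ(m_l=1) ≈ 65.91°

|L| − L_z,max = (√6 − 2)ℏ ≈ 0.4495ℏ.
cos θ_min = 2/√6, so θ_min ≈ 35.26°.
For m_l = 1: cos θ = 1/√6, θ ≈ 65.91°.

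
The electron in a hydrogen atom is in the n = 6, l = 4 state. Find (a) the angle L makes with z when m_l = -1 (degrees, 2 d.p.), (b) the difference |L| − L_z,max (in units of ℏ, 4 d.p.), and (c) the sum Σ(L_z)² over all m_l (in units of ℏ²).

θ(m_l=-1) ≈ 102.92°; |L|−L_z,max ≈ 0.4721ℏ; Σ(L_z)² = 60 ℏ²

For m_l = -1: cos θ = -1/√20, θ ≈ 102.92°.
|L| − L_z,max = (2√5 − 4)ℏ ≈ 0.4721ℏ.
Σ m_l² = 60, so Σ(L_z)² = 60 ℏ².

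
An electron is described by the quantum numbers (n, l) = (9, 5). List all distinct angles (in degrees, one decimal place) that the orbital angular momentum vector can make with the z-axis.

θ ∈ {24.1°, 43.1°, 56.8°, 68.6°, 79.5°, 90.0°, 100.5°, 111.4°, 123.2°, 136.9°, 155.9°}

|L| = √(l(l+1)) ℏ = √30 ℏ.
cos θ = m_l/√30 for each m_l ∈ {-5, -4, -3, -2, -1, 0, 1, 2, 3, 4, 5}.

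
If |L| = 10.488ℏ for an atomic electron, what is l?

l = 10

Since |L|² = l(l+1)ℏ², l(l+1) = 110.
l² + l − 110 = 0 ⇒ l = 10.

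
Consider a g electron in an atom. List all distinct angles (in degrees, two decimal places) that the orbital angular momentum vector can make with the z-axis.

θ ∈ {26.57°, 47.87°, 63.43°, 77.08°, 90.00°, 102.92°, 116.57°, 132.13°, 153.43°}

A g state has l = 4.
|L|² = l(l+1)ℏ² = 20ℏ², so |L| = 2√5 ℏ.
cos θ = m_l/√20 for each m_l ∈ {-4, -3, -2, -1, 0, 1, 2, 3, 4}.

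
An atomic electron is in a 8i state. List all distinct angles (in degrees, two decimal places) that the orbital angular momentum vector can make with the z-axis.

θ ∈ {22.21°, 39.51°, 51.89°, 62.42°, 72.02°, 81.12°, 90.00°, 98.88°, 107.98°, 117.58°, 128.11°, 140.49°, 157.79°}

For 8i, l = 6.
|L|² = l(l+1)ℏ² = 42ℏ², so |L| = √42 ℏ.
cos θ = m_l/√42 for each m_l ∈ {-6, -5, -4, -3, -2, -1, 0, 1, 2, 3, 4, 5, 6}.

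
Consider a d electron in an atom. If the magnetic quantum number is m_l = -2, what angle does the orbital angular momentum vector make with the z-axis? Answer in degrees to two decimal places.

θ ≈ 144.74°

A d state has l = 2.
|L| = ℏ√(l(l+1)) = √6 ℏ.
L_z = m_l ℏ = −2ℏ.
cos θ = L_z/|L| = -2/√6, so θ ≈ 144.74°.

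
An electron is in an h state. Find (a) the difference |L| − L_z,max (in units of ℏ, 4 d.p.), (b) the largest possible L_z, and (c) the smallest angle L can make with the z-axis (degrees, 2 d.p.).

The letter h corresponds to l = 5.
|L| − L_z,max = (√30 − 5)ℏ ≈ 0.4772ℏ.
L_z,max = lℏ = 5ℏ.
cos θ_min = 5/√30, so θ_min ≈ 24.09°.

|L|−L_z,max ≈ 0.4772ℏ; L_z,max = 5ℏ; θ_min ≈ 24.09°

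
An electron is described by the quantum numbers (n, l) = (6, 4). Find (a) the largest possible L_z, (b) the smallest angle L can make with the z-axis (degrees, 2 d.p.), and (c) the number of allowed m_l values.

L_z,max = lℏ = 4ℏ.
cos θ_min = 4/√20, so θ_min ≈ 26.57°.
There are 2l+1 = 9 values of m_l.

L_z,max = 4ℏ; θ_min ≈ 26.57°; 9 values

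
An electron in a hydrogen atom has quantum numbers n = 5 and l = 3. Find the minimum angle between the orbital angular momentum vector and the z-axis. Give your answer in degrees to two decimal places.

|L| = ℏ√(l(l+1)) = 2√3 ℏ.
The smallest angle corresponds to the largest L_z, i.e. m_l = l = 3, giving L_z = 3ℏ.
cos θ_min = 3/√12, so θ_min ≈ 30.00°.

θ_min ≈ 30.00°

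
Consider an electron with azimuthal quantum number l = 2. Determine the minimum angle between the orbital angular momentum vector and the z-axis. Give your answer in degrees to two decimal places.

θ_min ≈ 35.26°

|L| = √(l(l+1)) ℏ = √6 ℏ.
The smallest angle corresponds to the largest L_z, i.e. m_l = l = 2, giving L_z = 2ℏ.
cos θ_min = 2/√6, so θ_min ≈ 35.26°.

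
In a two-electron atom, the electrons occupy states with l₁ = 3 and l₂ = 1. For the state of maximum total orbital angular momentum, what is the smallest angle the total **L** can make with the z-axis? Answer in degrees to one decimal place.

Angular momentum addition gives L = |l₁ − l₂|, …, l₁ + l₂.
So L can be 2, 3, 4.
The maximum is L = 4, with |L_tot| = ℏ√(4·5) = 2√5 ℏ.
The minimum angle with z is arccos(4/√20) ≈ 26.6°.

θ_min ≈ 26.6°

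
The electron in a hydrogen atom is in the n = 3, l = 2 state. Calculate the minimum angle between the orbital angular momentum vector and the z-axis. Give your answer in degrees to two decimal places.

|L| = √(l(l+1)) ℏ = √6 ℏ.
The smallest angle corresponds to the largest L_z, i.e. m_l = l = 2, giving L_z = 2ℏ.
cos θ_min = 2/√6, so θ_min ≈ 35.26°.

θ_min ≈ 35.26°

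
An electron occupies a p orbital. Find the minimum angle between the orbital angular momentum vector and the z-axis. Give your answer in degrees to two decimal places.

The letter p corresponds to l = 1.
|L|² = l(l+1)ℏ² = 2ℏ², so |L| = √2 ℏ.
The smallest angle corresponds to the largest L_z, i.e. m_l = l = 1, giving L_z = 1ℏ.
cos θ_min = 1/√2, so θ_min ≈ 45.00°.

θ_min ≈ 45.00°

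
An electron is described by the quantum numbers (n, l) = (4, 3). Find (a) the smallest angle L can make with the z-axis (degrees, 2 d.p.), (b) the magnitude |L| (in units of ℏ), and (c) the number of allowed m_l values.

cos θ_min = 3/√12, so θ_min ≈ 30.00°.
|L| = ℏ√(3·4) = 2√3 ℏ ≈ 3.464ℏ.
There are 2l+1 = 7 values of m_l.

θ_min ≈ 30.00°; |L| = 2√3 ℏ ≈ 3.464ℏ; 7 values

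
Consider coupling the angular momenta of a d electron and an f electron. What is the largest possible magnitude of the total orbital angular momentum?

The total orbital quantum number L ranges from |l₁ − l₂| to l₁ + l₂ in integer steps.
So L can be 1, 2, 3, 4, 5.
The largest magnitude corresponds to L = 5: |L_tot| = ℏ√(5·6) = √30 ℏ.

|L_tot|_max = √30 ℏ ≈ 5.477ℏ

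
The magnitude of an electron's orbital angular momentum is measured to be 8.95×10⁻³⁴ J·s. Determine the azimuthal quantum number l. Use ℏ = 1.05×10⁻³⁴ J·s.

In units of ℏ, |L| ≈ 8.524.
l(l+1) ≈ 8.524² ≈ 72.66, so l = 8.

l = 8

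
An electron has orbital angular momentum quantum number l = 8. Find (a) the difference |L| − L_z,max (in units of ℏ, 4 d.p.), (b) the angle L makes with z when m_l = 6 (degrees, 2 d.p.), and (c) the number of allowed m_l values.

|L| − L_z,max = (6√2 − 8)ℏ ≈ 0.4853ℏ.
For m_l = 6: cos θ = 6/√72, θ ≈ 45.00°.
There are 2l+1 = 17 values of m_l.

|L|−L_z,max ≈ 0.4853ℏ; θ(m_l=6) ≈ 45.00°; 17 values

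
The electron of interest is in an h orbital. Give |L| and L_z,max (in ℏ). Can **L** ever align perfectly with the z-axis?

No: L_z,max = 5ℏ < |L| = √30 ℏ ≈ 5.477ℏ

H corresponds to l = 5.
|L| = √30 ℏ ≈ 5.4772ℏ, while L_z,max = lℏ = 5ℏ.
Since |L| > L_z,max, the vector can never point exactly along z; the closest it comes is θ_min = arccos(5/√30) ≈ 24.1°.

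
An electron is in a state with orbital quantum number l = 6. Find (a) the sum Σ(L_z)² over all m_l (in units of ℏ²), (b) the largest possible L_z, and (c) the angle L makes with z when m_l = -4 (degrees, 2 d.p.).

Σ(L_z)² = 182 ℏ²; L_z,max = 6ℏ; θ(m_l=-4) ≈ 128.11°

Σ m_l² = 182, so Σ(L_z)² = 182 ℏ².
L_z,max = lℏ = 6ℏ.
For m_l = -4: cos θ = -4/√42, θ ≈ 128.11°.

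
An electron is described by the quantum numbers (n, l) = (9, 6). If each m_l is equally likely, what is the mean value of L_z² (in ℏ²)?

⟨L_z²⟩ = 14 ℏ²

m_l ∈ {-6, -5, -4, -3, -2, -1, 0, 1, 2, 3, 4, 5, 6}.
⟨L_z²⟩ = ℏ²·l(l+1)/3 = 14ℏ².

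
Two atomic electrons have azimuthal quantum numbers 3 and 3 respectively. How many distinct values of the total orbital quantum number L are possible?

7

Angular momentum addition gives L = |l₁ − l₂|, …, l₁ + l₂.
L ∈ {0, 1, 2, 3, 4, 5, 6}.
That is 7 values.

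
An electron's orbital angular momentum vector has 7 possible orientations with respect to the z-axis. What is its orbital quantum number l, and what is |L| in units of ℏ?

l = 3, |L| = 2√3 ℏ ≈ 3.464ℏ

2l + 1 = 7 ⇒ l = 3.
|L| = ℏ√(l(l+1)) = ℏ√(3·4) = 2√3 ℏ.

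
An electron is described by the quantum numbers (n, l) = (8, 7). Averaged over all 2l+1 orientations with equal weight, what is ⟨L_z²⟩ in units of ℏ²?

m_l runs from −7 to 7, i.e. {-7, -6, -5, -4, -3, -2, -1, 0, 1, 2, 3, 4, 5, 6, 7}.
⟨L_z²⟩ = ℏ²·(Σ m_l²)/(2l+1) = ℏ²·280/15 = 18.67ℏ².

⟨L_z²⟩ = 18.67 ℏ²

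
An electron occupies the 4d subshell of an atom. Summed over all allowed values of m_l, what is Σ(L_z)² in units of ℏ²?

For 4d, l = 2.
m_l ∈ {-2, -1, 0, 1, 2}.
Σ m_l² = 2·(1 + 4) = 10.

Σ(L_z)² = 10 ℏ²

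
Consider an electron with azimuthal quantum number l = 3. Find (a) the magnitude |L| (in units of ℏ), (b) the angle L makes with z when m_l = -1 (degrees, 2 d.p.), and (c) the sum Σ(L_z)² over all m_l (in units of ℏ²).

|L| = ℏ√(3·4) = 2√3 ℏ ≈ 3.464ℏ.
For m_l = -1: cos θ = -1/√12, θ ≈ 106.78°.
Σ m_l² = 28, so Σ(L_z)² = 28 ℏ².

|L| = 2√3 ℏ ≈ 3.464ℏ; θ(m_l=-1) ≈ 106.78°; Σ(L_z)² = 28 ℏ²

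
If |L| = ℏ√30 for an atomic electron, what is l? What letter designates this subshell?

l = 5 (h orbital)

Since |L|² = l(l+1)ℏ², l(l+1) = 30.
The positive root is l = 5.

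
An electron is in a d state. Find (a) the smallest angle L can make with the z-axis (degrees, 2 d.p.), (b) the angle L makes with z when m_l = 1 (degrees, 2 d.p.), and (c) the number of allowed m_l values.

A d state has l = 2.
cos θ_min = 2/√6, so θ_min ≈ 35.26°.
For m_l = 1: cos θ = 1/√6, θ ≈ 65.91°.
There are 2l+1 = 5 values of m_l.

θ_min ≈ 35.26°; θ(m_l=1) ≈ 65.91°; 5 values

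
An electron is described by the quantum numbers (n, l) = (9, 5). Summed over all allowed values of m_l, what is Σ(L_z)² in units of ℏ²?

m_l ∈ {-5, -4, -3, -2, -1, 0, 1, 2, 3, 4, 5}.
Σ m_l² = 2·(1 + 4 + 9 + 16 + 25) = 110.

Σ(L_z)² = 110 ℏ²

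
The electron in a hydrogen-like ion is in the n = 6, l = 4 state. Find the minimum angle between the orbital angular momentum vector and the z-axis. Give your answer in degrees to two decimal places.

|L|² = l(l+1)ℏ² = 20ℏ², so |L| = 2√5 ℏ.
The smallest angle corresponds to the largest L_z, i.e. m_l = l = 4, giving L_z = 4ℏ.
cos θ_min = 4/√20, so θ_min ≈ 26.57°.

θ_min ≈ 26.57°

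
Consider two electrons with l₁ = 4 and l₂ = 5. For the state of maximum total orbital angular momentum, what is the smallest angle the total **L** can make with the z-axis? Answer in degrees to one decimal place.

θ_min ≈ 18.4°

Angular momentum addition gives L = |l₁ − l₂|, …, l₁ + l₂.
L ∈ {1, 2, 3, 4, 5, 6, 7, 8, 9}.
The maximum is L = 9, with |L_tot| = ℏ√(9·10) = 3√10 ℏ.
The minimum angle with z is arccos(9/√90) ≈ 18.4°.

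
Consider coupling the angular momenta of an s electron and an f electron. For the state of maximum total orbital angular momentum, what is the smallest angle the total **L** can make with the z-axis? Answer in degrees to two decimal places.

L runs from |0 − 3| = 3 to 0 + 3 = 3.
So L can be 3.
The maximum is L = 3, with |L_tot| = ℏ√(3·4) = 2√3 ℏ.
The minimum angle with z is arccos(3/√12) ≈ 30.00°.

θ_min ≈ 30.00°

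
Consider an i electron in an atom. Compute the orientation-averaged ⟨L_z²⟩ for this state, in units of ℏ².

⟨L_z²⟩ = 14 ℏ²

An i state has l = 6.
m_l runs from −6 to 6, i.e. {-6, -5, -4, -3, -2, -1, 0, 1, 2, 3, 4, 5, 6}.
⟨L_z²⟩ = ℏ²·(Σ m_l²)/(2l+1) = ℏ²·182/13 = 14ℏ².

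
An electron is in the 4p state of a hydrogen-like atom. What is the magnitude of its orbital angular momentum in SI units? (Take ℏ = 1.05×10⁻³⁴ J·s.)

4p means n = 4, l = 1.
|L| = ℏ√(l(l+1)) = ℏ√(1·2) = √2 ℏ
Numerically, |L| = 1.414 × (1.05×10⁻³⁴ J·s) = 1.48×10⁻³⁴ J·s.

|L| = 1.48×10⁻³⁴ J·s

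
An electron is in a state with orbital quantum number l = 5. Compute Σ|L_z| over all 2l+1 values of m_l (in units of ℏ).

m_l runs from −5 to 5, i.e. {-5, -4, -3, -2, -1, 0, 1, 2, 3, 4, 5}.
Σ|m_l| = 2·5(5+1)/2 = 30.

Σ|L_z| = 30 ℏ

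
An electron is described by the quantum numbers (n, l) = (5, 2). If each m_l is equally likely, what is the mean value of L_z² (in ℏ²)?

⟨L_z²⟩ = 2 ℏ²

m_l ∈ {-2, -1, 0, 1, 2}.
Average of L_z² over 5 states: 10/5 ℏ² = 2 ℏ².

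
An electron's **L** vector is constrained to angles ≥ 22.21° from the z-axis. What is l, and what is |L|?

cos²θ_min = l/(l+1) = 0.8571.
l = cos²θ/sin²θ ≈ 6.
Then |L| = ℏ√(6·7) = √42 ℏ.

l = 6, |L| = √42 ℏ ≈ 6.481ℏ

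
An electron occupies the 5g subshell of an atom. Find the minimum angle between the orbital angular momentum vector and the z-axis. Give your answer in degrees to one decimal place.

The 5g subshell has l = 4.
|L| = √(l(l+1)) ℏ = 2√5 ℏ.
The smallest angle corresponds to the largest L_z, i.e. m_l = l = 4, giving L_z = 4ℏ.
cos θ_min = 4/√20, so θ_min ≈ 26.6°.

θ_min ≈ 26.6°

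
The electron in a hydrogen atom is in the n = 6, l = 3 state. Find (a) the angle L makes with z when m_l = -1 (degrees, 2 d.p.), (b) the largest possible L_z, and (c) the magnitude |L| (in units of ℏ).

For m_l = -1: cos θ = -1/√12, θ ≈ 106.78°.
L_z,max = lℏ = 3ℏ.
|L| = ℏ√(3·4) = 2√3 ℏ ≈ 3.464ℏ.

θ(m_l=-1) ≈ 106.78°; L_z,max = 3ℏ; |L| = 2√3 ℏ ≈ 3.464ℏ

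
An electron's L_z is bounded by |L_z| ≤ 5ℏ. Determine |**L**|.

|L| = √30 ℏ ≈ 5.477ℏ

L_z,max = lℏ, so l = 5.
|L| = √(l(l+1)) ℏ = √30 ℏ.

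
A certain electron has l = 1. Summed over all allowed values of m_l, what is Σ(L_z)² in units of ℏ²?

Σ(L_z)² = 2 ℏ²

m_l runs from −1 to 1, i.e. {-1, 0, 1}.
Σ m_l² = l(l+1)(2l+1)/3 = 1·2·3/3 = 2.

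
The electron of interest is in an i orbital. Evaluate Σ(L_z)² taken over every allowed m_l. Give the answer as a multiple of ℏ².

Σ(L_z)² = 182 ℏ²

An i state has l = 6.
The allowed m_l values are -6, -5, -4, -3, -2, -1, 0, 1, 2, 3, 4, 5, 6.
Σ m_l² = 2·(1 + 4 + 9 + 16 + 25 + 36) = 182.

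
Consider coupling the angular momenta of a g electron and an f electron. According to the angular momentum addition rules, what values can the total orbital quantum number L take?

L = 1, 2, 3, 4, 5, 6, 7

By the triangle rule, |l₁ − l₂| ≤ L ≤ l₁ + l₂.
L ∈ {1, 2, 3, 4, 5, 6, 7}.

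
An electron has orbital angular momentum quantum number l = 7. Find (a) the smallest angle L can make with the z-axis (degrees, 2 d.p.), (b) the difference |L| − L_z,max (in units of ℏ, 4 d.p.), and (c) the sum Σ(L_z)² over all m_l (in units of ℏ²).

θ_min ≈ 20.70°; |L|−L_z,max ≈ 0.4833ℏ; Σ(L_z)² = 280 ℏ²

cos θ_min = 7/√56, so θ_min ≈ 20.70°.
|L| − L_z,max = (2√14 − 7)ℏ ≈ 0.4833ℏ.
Σ m_l² = 280, so Σ(L_z)² = 280 ℏ².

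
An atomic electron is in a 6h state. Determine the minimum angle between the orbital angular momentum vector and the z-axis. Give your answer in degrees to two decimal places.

θ_min ≈ 24.09°

For 6h, l = 5.
|L| = ℏ√(l(l+1)) = √30 ℏ.
The smallest angle corresponds to the largest L_z, i.e. m_l = l = 5, giving L_z = 5ℏ.
cos θ_min = 5/√30, so θ_min ≈ 24.09°.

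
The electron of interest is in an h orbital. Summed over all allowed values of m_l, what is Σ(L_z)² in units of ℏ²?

An h state has l = 5.
m_l runs from −5 to 5, i.e. {-5, -4, -3, -2, -1, 0, 1, 2, 3, 4, 5}.
Σ m_l² = 2·(1 + 4 + 9 + 16 + 25) = 110.

Σ(L_z)² = 110 ℏ²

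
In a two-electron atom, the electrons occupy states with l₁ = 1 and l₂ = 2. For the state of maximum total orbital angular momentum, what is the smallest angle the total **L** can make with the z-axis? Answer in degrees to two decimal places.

θ_min ≈ 30.00°

Angular momentum addition gives L = |l₁ − l₂|, …, l₁ + l₂.
L ∈ {1, 2, 3}.
The maximum is L = 3, with |L_tot| = ℏ√(3·4) = 2√3 ℏ.
The minimum angle with z is arccos(3/√12) ≈ 30.00°.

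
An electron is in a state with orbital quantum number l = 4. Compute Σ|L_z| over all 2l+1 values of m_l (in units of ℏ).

Σ|L_z| = 20 ℏ

m_l ∈ {-4, -3, -2, -1, 0, 1, 2, 3, 4}.
Σ|m_l| = 2·4(4+1)/2 = 20.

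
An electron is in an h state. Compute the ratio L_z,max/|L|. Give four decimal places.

L_z,max/|L| = 0.9129

The letter h corresponds to l = 5.
|L| = √30 ℏ ≈ 5.4772ℏ, while L_z,max = lℏ = 5ℏ.
L_z,max/|L| = 5/√30 = 0.9129.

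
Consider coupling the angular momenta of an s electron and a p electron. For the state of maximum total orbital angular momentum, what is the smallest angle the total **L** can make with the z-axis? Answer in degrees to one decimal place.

θ_min ≈ 45.0°

By the triangle rule, |l₁ − l₂| ≤ L ≤ l₁ + l₂.
L ∈ {1}.
The maximum is L = 1, with |L_tot| = ℏ√(1·2) = √2 ℏ.
The minimum angle with z is arccos(1/√2) ≈ 45.0°.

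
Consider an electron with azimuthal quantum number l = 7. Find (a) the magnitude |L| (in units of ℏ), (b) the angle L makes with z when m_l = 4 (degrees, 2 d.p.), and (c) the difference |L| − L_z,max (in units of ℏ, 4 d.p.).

|L| = 2√14 ℏ ≈ 7.483ℏ; θ(m_l=4) ≈ 57.69°; |L|−L_z,max ≈ 0.4833ℏ

|L| = ℏ√(7·8) = 2√14 ℏ ≈ 7.483ℏ.
For m_l = 4: cos θ = 4/√56, θ ≈ 57.69°.
|L| − L_z,max = (2√14 − 7)ℏ ≈ 0.4833ℏ.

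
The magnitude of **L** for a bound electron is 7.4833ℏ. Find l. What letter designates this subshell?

l = 7 (k orbital)

|L| = ℏ√(l(l+1)), so l(l+1) = 56.
l² + l − 56 = 0 ⇒ l = 7.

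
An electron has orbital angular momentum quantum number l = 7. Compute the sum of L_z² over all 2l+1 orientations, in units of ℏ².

The allowed m_l values are -7, -6, -5, -4, -3, -2, -1, 0, 1, 2, 3, 4, 5, 6, 7.
Summing m² from −7 to 7: Σ m_l² = 280.

Σ(L_z)² = 280 ℏ²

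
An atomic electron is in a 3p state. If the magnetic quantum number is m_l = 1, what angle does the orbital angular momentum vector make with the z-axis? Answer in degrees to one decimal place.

θ ≈ 45.0°

For 3p, l = 1.
|L| = ℏ√(l(l+1)) = √2 ℏ.
L_z = m_l ℏ = 1ℏ.
cos θ = L_z/|L| = 1/√2, so θ ≈ 45.0°.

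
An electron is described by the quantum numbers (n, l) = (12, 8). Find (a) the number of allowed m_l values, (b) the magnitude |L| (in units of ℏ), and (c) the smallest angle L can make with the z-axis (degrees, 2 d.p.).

17 values; |L| = 6√2 ℏ ≈ 8.485ℏ; θ_min ≈ 19.47°

There are 2l+1 = 17 values of m_l.
|L| = ℏ√(8·9) = 6√2 ℏ ≈ 8.485ℏ.
cos θ_min = 8/√72, so θ_min ≈ 19.47°.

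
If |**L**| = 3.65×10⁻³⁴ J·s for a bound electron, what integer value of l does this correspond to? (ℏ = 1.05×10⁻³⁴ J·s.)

|L|/ℏ = (3.65×10⁻³⁴)/(1.05×10⁻³⁴) ≈ 3.476.
(|L|/ℏ)² = l(l+1) ≈ 12.08 ⇒ l = 3.

l = 3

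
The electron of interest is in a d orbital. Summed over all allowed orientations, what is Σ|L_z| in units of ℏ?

Σ|L_z| = 6 ℏ

A d state has l = 2.
The allowed m_l values are -2, -1, 0, 1, 2.
Σ|m_l| = 2(1+2+…+2) = 6.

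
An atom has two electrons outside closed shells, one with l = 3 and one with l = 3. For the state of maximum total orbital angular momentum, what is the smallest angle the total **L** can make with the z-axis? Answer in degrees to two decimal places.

L runs from |3 − 3| = 0 to 3 + 3 = 6.
L ∈ {0, 1, 2, 3, 4, 5, 6}.
The maximum is L = 6, with |L_tot| = ℏ√(6·7) = √42 ℏ.
The minimum angle with z is arccos(6/√42) ≈ 22.21°.

θ_min ≈ 22.21°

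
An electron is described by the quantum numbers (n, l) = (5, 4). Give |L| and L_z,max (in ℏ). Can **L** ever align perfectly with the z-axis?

No: L_z,max = 4ℏ < |L| = 2√5 ℏ ≈ 4.472ℏ

|L| = 2√5 ℏ ≈ 4.4721ℏ, while L_z,max = lℏ = 4ℏ.
Since |L| > L_z,max, the vector can never point exactly along z; the closest it comes is θ_min = arccos(4/√20) ≈ 26.6°.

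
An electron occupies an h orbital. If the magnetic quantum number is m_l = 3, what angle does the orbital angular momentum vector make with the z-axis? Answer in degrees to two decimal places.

For an h orbital, l = 5.
|L|² = l(l+1)ℏ² = 30ℏ², so |L| = √30 ℏ.
L_z = m_l ℏ = 3ℏ.
cos θ = L_z/|L| = 3/√30, so θ ≈ 56.79°.

θ ≈ 56.79°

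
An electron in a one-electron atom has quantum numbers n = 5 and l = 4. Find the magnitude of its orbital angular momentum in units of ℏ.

|L| = 2√5 ℏ ≈ 4.472ℏ

|L| = ℏ√(l(l+1)) = ℏ√(4·5) = 2√5 ℏ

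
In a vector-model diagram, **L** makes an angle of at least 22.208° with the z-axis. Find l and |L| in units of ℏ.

l = 6, |L| = √42 ℏ ≈ 6.481ℏ

cos θ_min = l/√(l(l+1)) = √(l/(l+1)), so l/(l+1) = cos²(22.208°) = 0.8571.
l = cos²θ/sin²θ ≈ 6.
Then |L| = ℏ√(6·7) = √42 ℏ.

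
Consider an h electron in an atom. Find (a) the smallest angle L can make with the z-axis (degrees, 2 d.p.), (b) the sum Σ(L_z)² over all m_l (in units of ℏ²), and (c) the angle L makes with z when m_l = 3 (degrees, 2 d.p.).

θ_min ≈ 24.09°; Σ(L_z)² = 110 ℏ²; θ(m_l=3) ≈ 56.79°

An h state has l = 5.
cos θ_min = 5/√30, so θ_min ≈ 24.09°.
Σ m_l² = 110, so Σ(L_z)² = 110 ℏ².
For m_l = 3: cos θ = 3/√30, θ ≈ 56.79°.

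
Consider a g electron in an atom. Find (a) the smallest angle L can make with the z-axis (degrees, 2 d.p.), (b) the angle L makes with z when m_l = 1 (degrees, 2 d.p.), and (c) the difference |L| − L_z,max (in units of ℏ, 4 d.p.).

θ_min ≈ 26.57°; θ(m_l=1) ≈ 77.08°; |L|−L_z,max ≈ 0.4721ℏ

A g state has l = 4.
cos θ_min = 4/√20, so θ_min ≈ 26.57°.
For m_l = 1: cos θ = 1/√20, θ ≈ 77.08°.
|L| − L_z,max = (2√5 − 4)ℏ ≈ 0.4721ℏ.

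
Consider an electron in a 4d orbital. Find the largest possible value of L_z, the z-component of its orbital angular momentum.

4d means n = 4, l = 2.
L_z = m_l ℏ with m_l ∈ {−2, …, 2}; the maximum is m_l = 2.

L_z,max = 2ℏ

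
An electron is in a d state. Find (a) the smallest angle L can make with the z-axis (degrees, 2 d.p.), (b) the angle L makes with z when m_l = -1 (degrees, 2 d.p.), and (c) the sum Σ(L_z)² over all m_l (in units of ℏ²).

For a d orbital, l = 2.
cos θ_min = 2/√6, so θ_min ≈ 35.26°.
For m_l = -1: cos θ = -1/√6, θ ≈ 114.09°.
Σ m_l² = 10, so Σ(L_z)² = 10 ℏ².

θ_min ≈ 35.26°; θ(m_l=-1) ≈ 114.09°; Σ(L_z)² = 10 ℏ²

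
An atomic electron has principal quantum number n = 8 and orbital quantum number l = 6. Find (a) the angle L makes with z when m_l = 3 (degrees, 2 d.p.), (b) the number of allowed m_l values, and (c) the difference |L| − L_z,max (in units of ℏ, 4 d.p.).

θ(m_l=3) ≈ 62.42°; 13 values; |L|−L_z,max ≈ 0.4807ℏ

For m_l = 3: cos θ = 3/√42, θ ≈ 62.42°.
There are 2l+1 = 13 values of m_l.
|L| − L_z,max = (√42 − 6)ℏ ≈ 0.4807ℏ.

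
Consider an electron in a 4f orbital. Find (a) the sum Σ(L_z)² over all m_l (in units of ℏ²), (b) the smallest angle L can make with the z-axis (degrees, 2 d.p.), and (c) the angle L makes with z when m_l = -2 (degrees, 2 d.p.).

For 4f, l = 3.
Σ m_l² = 28, so Σ(L_z)² = 28 ℏ².
cos θ_min = 3/√12, so θ_min ≈ 30.00°.
For m_l = -2: cos θ = -2/√12, θ ≈ 125.26°.

Σ(L_z)² = 28 ℏ²; θ_min ≈ 30.00°; θ(m_l=-2) ≈ 125.26°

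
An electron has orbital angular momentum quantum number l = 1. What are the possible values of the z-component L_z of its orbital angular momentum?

L_z = m_l ℏ with m_l ranging from −l to +l in integer steps.
For l = 1: m_l ∈ {-1, 0, 1}.

L_z ∈ {−ℏ, 0, ℏ}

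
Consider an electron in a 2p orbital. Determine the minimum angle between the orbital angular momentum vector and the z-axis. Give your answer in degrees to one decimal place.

θ_min ≈ 45.0°

2p means n = 2, l = 1.
|L|² = l(l+1)ℏ² = 2ℏ², so |L| = √2 ℏ.
The smallest angle corresponds to the largest L_z, i.e. m_l = l = 1, giving L_z = 1ℏ.
cos θ_min = 1/√2, so θ_min ≈ 45.0°.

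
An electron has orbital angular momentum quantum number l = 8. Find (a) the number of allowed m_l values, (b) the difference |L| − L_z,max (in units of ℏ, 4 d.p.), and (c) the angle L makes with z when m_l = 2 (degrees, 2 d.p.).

17 values; |L|−L_z,max ≈ 0.4853ℏ; θ(m_l=2) ≈ 76.37°

There are 2l+1 = 17 values of m_l.
|L| − L_z,max = (6√2 − 8)ℏ ≈ 0.4853ℏ.
For m_l = 2: cos θ = 2/√72, θ ≈ 76.37°.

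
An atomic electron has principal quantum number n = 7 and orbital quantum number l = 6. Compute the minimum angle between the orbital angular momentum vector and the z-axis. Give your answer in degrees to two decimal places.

θ_min ≈ 22.21°

|L| = √(l(l+1)) ℏ = √42 ℏ.
The smallest angle corresponds to the largest L_z, i.e. m_l = l = 6, giving L_z = 6ℏ.
cos θ_min = 6/√42, so θ_min ≈ 22.21°.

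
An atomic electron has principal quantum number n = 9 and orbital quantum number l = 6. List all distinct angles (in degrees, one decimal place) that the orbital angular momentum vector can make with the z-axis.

|L| = ℏ√(l(l+1)) = √42 ℏ.
cos θ = m_l/√42 for each m_l ∈ {-6, -5, -4, -3, -2, -1, 0, 1, 2, 3, 4, 5, 6}.

θ ∈ {22.2°, 39.5°, 51.9°, 62.4°, 72.0°, 81.1°, 90.0°, 98.9°, 108.0°, 117.6°, 128.1°, 140.5°, 157.8°}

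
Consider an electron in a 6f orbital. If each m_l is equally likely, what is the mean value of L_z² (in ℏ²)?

6f means n = 6, l = 3.
m_l runs from −3 to 3, i.e. {-3, -2, -1, 0, 1, 2, 3}.
Average of L_z² over 7 states: 28/7 ℏ² = 4 ℏ².

⟨L_z²⟩ = 4 ℏ²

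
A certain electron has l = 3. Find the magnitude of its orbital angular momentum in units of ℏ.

|L| = ℏ√(l(l+1)) = ℏ√(3·4) = 2√3 ℏ

|L| = 2√3 ℏ ≈ 3.464ℏ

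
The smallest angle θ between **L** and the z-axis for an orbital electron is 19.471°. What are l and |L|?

l = 8, |L| = 6√2 ℏ ≈ 8.485ℏ

cos²θ_min = l/(l+1) = 0.8889.
l = cos²θ/sin²θ ≈ 8.
Then |L| = ℏ√(8·9) = 6√2 ℏ.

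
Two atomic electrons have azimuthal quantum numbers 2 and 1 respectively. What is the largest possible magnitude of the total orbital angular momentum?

|L_tot|_max = 2√3 ℏ ≈ 3.464ℏ

Angular momentum addition gives L = |l₁ − l₂|, …, l₁ + l₂.
Allowed values: L = 1, 2, 3.
The largest magnitude corresponds to L = 3: |L_tot| = ℏ√(3·4) = 2√3 ℏ.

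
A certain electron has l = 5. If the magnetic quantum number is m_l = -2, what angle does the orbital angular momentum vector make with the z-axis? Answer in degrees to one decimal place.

θ ≈ 111.4°

|L| = ℏ√(l(l+1)) = √30 ℏ.
L_z = m_l ℏ = −2ℏ.
cos θ = L_z/|L| = -2/√30, so θ ≈ 111.4°.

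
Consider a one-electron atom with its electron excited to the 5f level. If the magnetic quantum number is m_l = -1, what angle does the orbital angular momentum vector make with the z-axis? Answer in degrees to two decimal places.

θ ≈ 106.78°

The 5f level has l = 3.
|L| = √(l(l+1)) ℏ = 2√3 ℏ.
L_z = m_l ℏ = −1ℏ.
cos θ = L_z/|L| = -1/√12, so θ ≈ 106.78°.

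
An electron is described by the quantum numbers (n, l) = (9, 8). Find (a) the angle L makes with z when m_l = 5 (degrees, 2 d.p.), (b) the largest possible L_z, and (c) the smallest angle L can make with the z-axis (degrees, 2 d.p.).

For m_l = 5: cos θ = 5/√72, θ ≈ 53.90°.
L_z,max = lℏ = 8ℏ.
cos θ_min = 8/√72, so θ_min ≈ 19.47°.

θ(m_l=5) ≈ 53.90°; L_z,max = 8ℏ; θ_min ≈ 19.47°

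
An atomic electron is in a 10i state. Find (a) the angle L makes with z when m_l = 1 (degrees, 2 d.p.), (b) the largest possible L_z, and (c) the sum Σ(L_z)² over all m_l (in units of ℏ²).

θ(m_l=1) ≈ 81.12°; L_z,max = 6ℏ; Σ(L_z)² = 182 ℏ²

10i means n = 10, l = 6.
For m_l = 1: cos θ = 1/√42, θ ≈ 81.12°.
L_z,max = lℏ = 6ℏ.
Σ m_l² = 182, so Σ(L_z)² = 182 ℏ².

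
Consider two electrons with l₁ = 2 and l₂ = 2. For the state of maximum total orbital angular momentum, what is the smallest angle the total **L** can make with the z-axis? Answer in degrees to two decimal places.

θ_min ≈ 26.57°

By the triangle rule, |l₁ − l₂| ≤ L ≤ l₁ + l₂.
L ∈ {0, 1, 2, 3, 4}.
The maximum is L = 4, with |L_tot| = ℏ√(4·5) = 2√5 ℏ.
The minimum angle with z is arccos(4/√20) ≈ 26.57°.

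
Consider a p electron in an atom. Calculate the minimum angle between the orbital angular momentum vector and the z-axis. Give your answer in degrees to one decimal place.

θ_min ≈ 45.0°

For a p orbital, l = 1.
|L|² = l(l+1)ℏ² = 2ℏ², so |L| = √2 ℏ.
The smallest angle corresponds to the largest L_z, i.e. m_l = l = 1, giving L_z = 1ℏ.
cos θ_min = 1/√2, so θ_min ≈ 45.0°.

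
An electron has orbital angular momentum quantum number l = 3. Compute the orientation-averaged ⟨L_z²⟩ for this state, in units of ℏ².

⟨L_z²⟩ = 4 ℏ²

m_l ∈ {-3, -2, -1, 0, 1, 2, 3}.
⟨L_z²⟩ = ℏ²·l(l+1)/3 = 4ℏ².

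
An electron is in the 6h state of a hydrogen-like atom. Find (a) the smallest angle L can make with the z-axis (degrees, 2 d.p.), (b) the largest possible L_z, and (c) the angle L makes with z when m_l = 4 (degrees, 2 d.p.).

For 6h, l = 5.
cos θ_min = 5/√30, so θ_min ≈ 24.09°.
L_z,max = lℏ = 5ℏ.
For m_l = 4: cos θ = 4/√30, θ ≈ 43.09°.

θ_min ≈ 24.09°; L_z,max = 5ℏ; θ(m_l=4) ≈ 43.09°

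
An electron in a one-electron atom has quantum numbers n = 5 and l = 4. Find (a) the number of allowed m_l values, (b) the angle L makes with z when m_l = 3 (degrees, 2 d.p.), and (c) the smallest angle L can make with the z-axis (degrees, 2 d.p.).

There are 2l+1 = 9 values of m_l.
For m_l = 3: cos θ = 3/√20, θ ≈ 47.87°.
cos θ_min = 4/√20, so θ_min ≈ 26.57°.

9 values; θ(m_l=3) ≈ 47.87°; θ_min ≈ 26.57°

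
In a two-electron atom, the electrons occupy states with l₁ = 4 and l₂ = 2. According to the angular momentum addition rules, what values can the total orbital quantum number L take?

L runs from |4 − 2| = 2 to 4 + 2 = 6.
L ∈ {2, 3, 4, 5, 6}.

L = 2, 3, 4, 5, 6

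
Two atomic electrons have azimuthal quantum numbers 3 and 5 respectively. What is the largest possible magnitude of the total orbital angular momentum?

By the triangle rule, |l₁ − l₂| ≤ L ≤ l₁ + l₂.
Allowed values: L = 2, 3, 4, 5, 6, 7, 8.
The largest magnitude corresponds to L = 8: |L_tot| = ℏ√(8·9) = 6√2 ℏ.

|L_tot|_max = 6√2 ℏ ≈ 8.485ℏ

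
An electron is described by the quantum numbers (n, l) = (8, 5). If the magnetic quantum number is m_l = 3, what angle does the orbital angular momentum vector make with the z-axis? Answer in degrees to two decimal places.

θ ≈ 56.79°

|L|² = l(l+1)ℏ² = 30ℏ², so |L| = √30 ℏ.
L_z = m_l ℏ = 3ℏ.
cos θ = L_z/|L| = 3/√30, so θ ≈ 56.79°.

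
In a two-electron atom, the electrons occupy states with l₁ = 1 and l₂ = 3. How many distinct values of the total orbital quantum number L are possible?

3

The total orbital quantum number L ranges from |l₁ − l₂| to l₁ + l₂ in integer steps.
Allowed values: L = 2, 3, 4.
That is 3 values.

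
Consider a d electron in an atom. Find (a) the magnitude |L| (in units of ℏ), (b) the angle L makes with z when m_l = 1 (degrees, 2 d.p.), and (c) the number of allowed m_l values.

|L| = √6 ℏ ≈ 2.449ℏ; θ(m_l=1) ≈ 65.91°; 5 values

D corresponds to l = 2.
|L| = ℏ√(2·3) = √6 ℏ ≈ 2.449ℏ.
For m_l = 1: cos θ = 1/√6, θ ≈ 65.91°.
There are 2l+1 = 5 values of m_l.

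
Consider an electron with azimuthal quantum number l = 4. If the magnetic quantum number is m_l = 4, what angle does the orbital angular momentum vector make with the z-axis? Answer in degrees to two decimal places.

|L|² = l(l+1)ℏ² = 20ℏ², so |L| = 2√5 ℏ.
L_z = m_l ℏ = 4ℏ.
cos θ = L_z/|L| = 4/√20, so θ ≈ 26.57°.

θ ≈ 26.57°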